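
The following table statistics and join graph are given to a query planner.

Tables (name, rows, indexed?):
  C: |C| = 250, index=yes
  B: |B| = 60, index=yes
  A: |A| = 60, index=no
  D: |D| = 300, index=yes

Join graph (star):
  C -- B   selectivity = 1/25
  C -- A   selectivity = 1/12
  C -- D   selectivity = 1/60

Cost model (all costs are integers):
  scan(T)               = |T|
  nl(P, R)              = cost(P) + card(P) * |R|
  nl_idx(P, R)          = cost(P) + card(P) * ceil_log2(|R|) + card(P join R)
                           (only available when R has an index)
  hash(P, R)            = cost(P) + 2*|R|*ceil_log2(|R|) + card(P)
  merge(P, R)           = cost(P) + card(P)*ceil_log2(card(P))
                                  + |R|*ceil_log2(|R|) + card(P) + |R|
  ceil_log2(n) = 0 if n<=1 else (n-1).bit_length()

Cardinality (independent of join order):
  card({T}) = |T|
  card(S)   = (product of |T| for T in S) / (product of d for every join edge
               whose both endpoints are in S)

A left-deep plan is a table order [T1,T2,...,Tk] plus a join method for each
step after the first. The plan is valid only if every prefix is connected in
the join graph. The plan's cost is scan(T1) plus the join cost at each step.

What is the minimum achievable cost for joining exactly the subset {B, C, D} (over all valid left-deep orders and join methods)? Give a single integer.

Selinger DP over subsets of {B,C,D}:
  {C}: scan cost=250, card=250
  {B}: scan cost=60, card=60
  {D}: scan cost=300, card=300
  {BC}: card=600; try (C,nl_idx)→1140, (B,hash)→1220, (B,nl_idx)→2350, (C,merge)→2730, (B,merge)→2920, (C,hash)→4120 …(+2); best=1140 via (C,nl_idx)
  {CD}: card=1250; try (D,nl_idx)→3750, (C,nl_idx)→3950, (C,hash)→4600, (D,merge)→5500, (C,merge)→5550, (D,hash)→5900 …(+2); best=3750 via (D,nl_idx)
  {BCD}: card=3000; try (B,hash)→5720, (D,hash)→7140, (D,nl_idx)→9540, (D,merge)→10740, (B,nl_idx)→14250, (B,merge)→19170 …(+2); best=5720 via (B,hash)

5720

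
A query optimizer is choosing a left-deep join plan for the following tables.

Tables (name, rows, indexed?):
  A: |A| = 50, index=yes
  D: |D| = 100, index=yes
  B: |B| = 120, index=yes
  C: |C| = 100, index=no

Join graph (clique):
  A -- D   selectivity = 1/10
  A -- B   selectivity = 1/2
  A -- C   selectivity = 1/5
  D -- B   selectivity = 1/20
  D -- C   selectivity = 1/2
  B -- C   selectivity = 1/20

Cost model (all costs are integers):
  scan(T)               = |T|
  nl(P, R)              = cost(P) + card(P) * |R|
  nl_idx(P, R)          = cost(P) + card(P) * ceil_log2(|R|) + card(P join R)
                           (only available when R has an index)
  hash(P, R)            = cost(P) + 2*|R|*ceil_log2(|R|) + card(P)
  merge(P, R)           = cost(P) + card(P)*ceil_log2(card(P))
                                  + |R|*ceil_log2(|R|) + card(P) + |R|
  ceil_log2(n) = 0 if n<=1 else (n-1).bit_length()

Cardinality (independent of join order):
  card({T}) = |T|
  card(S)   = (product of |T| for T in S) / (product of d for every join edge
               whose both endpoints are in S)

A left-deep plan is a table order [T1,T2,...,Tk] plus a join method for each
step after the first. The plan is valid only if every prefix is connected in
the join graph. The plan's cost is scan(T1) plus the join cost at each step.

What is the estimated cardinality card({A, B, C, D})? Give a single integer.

750

Tables in S: A(50), B(120), C(100), D(100)
Edges inside S: A-D(d=10), A-B(d=2), A-C(d=5), D-B(d=20), D-C(d=2), B-C(d=20)
numerator = 50 * 120 * 100 * 100 = 60000000
denominator = 10 * 2 * 5 * 20 * 2 * 20 = 80000
card(S) = 60000000 / 80000 = 750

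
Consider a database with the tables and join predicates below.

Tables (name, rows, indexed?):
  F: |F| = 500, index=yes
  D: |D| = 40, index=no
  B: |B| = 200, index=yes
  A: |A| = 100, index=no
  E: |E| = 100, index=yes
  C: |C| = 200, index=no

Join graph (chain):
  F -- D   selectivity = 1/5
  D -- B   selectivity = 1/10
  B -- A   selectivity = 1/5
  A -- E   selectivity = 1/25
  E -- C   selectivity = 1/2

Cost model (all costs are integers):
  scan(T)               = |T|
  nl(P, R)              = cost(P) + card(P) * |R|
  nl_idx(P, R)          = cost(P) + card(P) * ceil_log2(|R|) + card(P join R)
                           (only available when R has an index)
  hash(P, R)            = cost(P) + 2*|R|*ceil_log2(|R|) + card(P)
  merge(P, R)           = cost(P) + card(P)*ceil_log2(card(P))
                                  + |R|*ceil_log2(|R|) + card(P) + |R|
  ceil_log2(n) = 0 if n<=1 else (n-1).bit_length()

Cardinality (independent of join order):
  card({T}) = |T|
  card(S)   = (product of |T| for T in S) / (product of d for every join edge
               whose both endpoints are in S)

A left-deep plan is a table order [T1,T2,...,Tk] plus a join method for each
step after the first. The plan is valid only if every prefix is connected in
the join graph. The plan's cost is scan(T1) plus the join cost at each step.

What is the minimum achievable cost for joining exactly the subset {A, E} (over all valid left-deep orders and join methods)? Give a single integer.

Selinger DP over subsets of {A,E}:
  {A}: scan cost=100, card=100
  {E}: scan cost=100, card=100
  {AE}: card=400; try (E,nl_idx)→1200, (E,hash)→1600, (A,hash)→1600, (E,merge)→1700, (A,merge)→1700, (E,nl)→10100 …(+1); best=1200 via (E,nl_idx)

1200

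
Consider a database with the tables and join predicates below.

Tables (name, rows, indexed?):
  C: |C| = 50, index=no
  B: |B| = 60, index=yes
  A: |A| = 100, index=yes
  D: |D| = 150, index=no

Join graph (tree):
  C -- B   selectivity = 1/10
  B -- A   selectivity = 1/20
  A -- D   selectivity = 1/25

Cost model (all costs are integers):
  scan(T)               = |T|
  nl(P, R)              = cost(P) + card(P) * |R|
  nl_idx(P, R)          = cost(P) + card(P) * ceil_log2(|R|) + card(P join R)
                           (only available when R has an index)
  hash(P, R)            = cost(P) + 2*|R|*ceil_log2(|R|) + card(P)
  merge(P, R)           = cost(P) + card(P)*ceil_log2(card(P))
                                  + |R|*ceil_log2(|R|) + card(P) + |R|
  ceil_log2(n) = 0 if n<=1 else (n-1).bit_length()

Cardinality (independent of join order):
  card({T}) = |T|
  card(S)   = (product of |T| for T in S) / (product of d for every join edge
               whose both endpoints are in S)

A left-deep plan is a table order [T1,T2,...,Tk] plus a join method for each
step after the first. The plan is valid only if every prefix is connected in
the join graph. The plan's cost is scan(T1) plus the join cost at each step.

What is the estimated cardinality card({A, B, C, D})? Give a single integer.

9000

Tables in S: A(100), B(60), C(50), D(150)
Edges inside S: C-B(d=10), B-A(d=20), A-D(d=25)
numerator = 100 * 60 * 50 * 150 = 45000000
denominator = 10 * 20 * 25 = 5000
card(S) = 45000000 / 5000 = 9000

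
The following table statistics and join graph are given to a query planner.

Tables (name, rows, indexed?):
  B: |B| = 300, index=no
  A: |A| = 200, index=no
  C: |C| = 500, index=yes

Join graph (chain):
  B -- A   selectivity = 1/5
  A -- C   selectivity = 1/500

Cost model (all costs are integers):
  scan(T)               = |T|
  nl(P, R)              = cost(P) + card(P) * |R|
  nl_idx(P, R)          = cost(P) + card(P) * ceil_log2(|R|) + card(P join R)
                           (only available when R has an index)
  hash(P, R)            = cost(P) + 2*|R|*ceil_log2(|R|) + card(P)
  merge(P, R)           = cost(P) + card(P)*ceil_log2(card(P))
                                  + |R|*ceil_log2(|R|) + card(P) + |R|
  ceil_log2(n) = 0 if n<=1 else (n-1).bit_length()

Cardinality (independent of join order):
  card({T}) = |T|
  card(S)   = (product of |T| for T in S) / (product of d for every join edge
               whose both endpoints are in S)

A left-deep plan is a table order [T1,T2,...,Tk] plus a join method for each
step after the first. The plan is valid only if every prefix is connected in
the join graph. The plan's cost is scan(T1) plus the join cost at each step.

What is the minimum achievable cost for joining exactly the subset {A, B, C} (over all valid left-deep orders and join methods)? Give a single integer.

Selinger DP over subsets of {A,B,C}:
  {B}: scan cost=300, card=300
  {A}: scan cost=200, card=200
  {C}: scan cost=500, card=500
  {AB}: card=12000; try (A,hash)→3800, (B,merge)→5000, (A,merge)→5100, (B,hash)→5800, (B,nl)→60200, (A,nl)→60300; best=3800 via (A,hash)
  {AC}: card=200; try (C,nl_idx)→2200, (A,hash)→4200, (C,merge)→7000, (A,merge)→7300, (C,hash)→9400, (C,nl)→100200 …(+1); best=2200 via (C,nl_idx)
  {ABC}: card=12000; try (B,merge)→7000, (B,hash)→7800, (C,hash)→24800, (B,nl)→62200, (C,nl_idx)→123800, (C,merge)→188800 …(+1); best=7000 via (B,merge)

7000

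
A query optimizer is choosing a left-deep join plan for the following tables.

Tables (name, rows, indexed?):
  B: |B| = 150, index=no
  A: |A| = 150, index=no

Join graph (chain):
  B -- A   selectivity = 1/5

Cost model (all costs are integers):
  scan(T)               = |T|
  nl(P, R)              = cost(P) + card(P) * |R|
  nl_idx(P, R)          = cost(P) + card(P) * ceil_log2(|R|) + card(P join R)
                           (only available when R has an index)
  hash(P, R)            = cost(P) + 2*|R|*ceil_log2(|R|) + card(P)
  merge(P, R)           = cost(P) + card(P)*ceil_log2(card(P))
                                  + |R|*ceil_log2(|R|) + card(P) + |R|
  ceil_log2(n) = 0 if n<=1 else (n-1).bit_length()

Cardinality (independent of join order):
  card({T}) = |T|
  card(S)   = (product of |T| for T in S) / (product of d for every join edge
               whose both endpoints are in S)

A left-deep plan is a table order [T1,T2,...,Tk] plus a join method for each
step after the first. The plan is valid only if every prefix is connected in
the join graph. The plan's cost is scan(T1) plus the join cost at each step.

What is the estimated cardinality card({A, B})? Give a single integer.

4500

Tables in S: A(150), B(150)
Edges inside S: B-A(d=5)
numerator = 150 * 150 = 22500
denominator = 5 = 5
card(S) = 22500 / 5 = 4500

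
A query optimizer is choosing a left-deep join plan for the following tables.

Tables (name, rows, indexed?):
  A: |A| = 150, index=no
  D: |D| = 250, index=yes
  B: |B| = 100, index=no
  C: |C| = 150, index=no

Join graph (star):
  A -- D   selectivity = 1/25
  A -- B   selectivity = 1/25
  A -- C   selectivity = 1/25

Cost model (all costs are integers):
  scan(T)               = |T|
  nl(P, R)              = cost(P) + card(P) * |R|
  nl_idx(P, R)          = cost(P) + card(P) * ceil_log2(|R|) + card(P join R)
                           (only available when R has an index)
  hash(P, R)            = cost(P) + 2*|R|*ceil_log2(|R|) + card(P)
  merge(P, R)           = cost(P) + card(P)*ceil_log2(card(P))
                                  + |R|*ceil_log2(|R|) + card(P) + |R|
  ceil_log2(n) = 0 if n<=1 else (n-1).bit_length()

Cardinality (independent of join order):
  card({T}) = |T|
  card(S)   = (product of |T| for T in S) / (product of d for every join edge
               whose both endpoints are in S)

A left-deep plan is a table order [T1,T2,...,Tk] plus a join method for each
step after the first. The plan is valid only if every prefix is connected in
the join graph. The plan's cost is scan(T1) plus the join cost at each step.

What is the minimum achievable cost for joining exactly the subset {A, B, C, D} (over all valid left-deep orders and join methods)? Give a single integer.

Selinger DP over subsets of {A,B,C,D}:
  {A}: scan cost=150, card=150
  {D}: scan cost=250, card=250
  {B}: scan cost=100, card=100
  {C}: scan cost=150, card=150
  {AD}: card=1500; try (D,nl_idx)→2850, (A,hash)→2900, (D,merge)→3750, (A,merge)→3850, (D,hash)→4300, (D,nl)→37650 …(+1); best=2850 via (D,nl_idx)
  {AB}: card=600; try (B,hash)→1700, (A,merge)→2250, (B,merge)→2300, (A,hash)→2600, (A,nl)→15100, (B,nl)→15150; best=1700 via (B,hash)
  {AC}: card=900; try (C,hash)→2700, (A,hash)→2700, (C,merge)→2850, (A,merge)→2850, (C,nl)→22650, (A,nl)→22650; best=2700 via (C,hash)
  {ABD}: card=6000; try (B,hash)→5750, (D,hash)→6300, (D,merge)→10550, (D,nl_idx)→12500, (B,merge)→21650, (D,nl)→151700 …(+1); best=5750 via (B,hash)
  {ACD}: card=9000; try (C,hash)→6750, (D,hash)→7600, (D,merge)→14850, (D,nl_idx)→18900, (C,merge)→22200, (D,nl)→227700 …(+1); best=6750 via (C,hash)
  {ABC}: card=3600; try (C,hash)→4700, (B,hash)→5000, (C,merge)→9650, (B,merge)→13400, (C,nl)→91700, (B,nl)→92700; best=4700 via (C,hash)
  {ABCD}: card=36000; try (D,hash)→12300, (C,hash)→14150, (B,hash)→17150, (D,merge)→53750, (D,nl_idx)→69500, (C,merge)→91100 …(+4); best=12300 via (D,hash)

12300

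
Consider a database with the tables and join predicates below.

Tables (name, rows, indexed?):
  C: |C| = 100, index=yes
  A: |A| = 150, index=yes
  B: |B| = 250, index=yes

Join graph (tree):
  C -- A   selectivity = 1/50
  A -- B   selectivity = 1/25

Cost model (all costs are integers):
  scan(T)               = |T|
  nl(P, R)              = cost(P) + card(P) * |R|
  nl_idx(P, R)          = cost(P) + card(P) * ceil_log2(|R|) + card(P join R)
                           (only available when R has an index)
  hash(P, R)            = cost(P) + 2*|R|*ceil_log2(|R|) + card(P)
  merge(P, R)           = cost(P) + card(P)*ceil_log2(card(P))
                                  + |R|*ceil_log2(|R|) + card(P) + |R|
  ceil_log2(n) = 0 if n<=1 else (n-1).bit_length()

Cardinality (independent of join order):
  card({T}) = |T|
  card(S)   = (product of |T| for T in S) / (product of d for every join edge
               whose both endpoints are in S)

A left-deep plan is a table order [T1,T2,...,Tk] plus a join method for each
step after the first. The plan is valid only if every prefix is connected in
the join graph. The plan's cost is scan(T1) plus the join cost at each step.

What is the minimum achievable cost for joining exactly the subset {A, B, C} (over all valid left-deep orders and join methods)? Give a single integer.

5500

Selinger DP over subsets of {A,B,C}:
  {C}: scan cost=100, card=100
  {A}: scan cost=150, card=150
  {B}: scan cost=250, card=250
  {AC}: card=300; try (A,nl_idx)→1200, (C,nl_idx)→1500, (C,hash)→1700, (A,merge)→2250, (C,merge)→2300, (A,hash)→2600 …(+2); best=1200 via (A,nl_idx)
  {AB}: card=1500; try (B,nl_idx)→2850, (A,hash)→2900, (B,merge)→3750, (A,nl_idx)→3750, (A,merge)→3850, (B,hash)→4300 …(+2); best=2850 via (B,nl_idx)
  {ABC}: card=3000; try (B,hash)→5500, (C,hash)→5750, (B,merge)→6450, (B,nl_idx)→6600, (C,nl_idx)→16350, (C,merge)→21650 …(+2); best=5500 via (B,hash)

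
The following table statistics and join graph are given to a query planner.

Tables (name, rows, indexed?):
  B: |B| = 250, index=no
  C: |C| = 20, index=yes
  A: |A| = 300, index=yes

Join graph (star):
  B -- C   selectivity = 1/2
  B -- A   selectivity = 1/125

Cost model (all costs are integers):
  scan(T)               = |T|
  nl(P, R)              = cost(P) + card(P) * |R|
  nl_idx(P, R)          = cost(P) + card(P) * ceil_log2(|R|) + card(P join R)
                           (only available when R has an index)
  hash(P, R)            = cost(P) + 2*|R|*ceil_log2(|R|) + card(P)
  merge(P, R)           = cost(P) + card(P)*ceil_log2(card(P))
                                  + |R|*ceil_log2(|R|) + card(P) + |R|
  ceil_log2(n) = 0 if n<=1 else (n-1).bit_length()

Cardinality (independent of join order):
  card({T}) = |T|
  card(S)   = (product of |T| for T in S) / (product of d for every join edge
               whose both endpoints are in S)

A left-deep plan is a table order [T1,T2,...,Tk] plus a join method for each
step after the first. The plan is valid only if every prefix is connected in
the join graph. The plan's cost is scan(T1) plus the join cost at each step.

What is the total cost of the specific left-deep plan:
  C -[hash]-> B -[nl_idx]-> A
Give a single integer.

32540

step 1: scan C: cost=20, card=20
step 2: join B via hash
    card(P join B) = 20*250/(2) = 2500
    cost = 20 + 2*250*8 + 20 = 4040
step 3: join A via nl_idx
    card(P join A) = 2500*300/(125) = 6000
    cost = 4040 + 2500*9 + 6000 = 32540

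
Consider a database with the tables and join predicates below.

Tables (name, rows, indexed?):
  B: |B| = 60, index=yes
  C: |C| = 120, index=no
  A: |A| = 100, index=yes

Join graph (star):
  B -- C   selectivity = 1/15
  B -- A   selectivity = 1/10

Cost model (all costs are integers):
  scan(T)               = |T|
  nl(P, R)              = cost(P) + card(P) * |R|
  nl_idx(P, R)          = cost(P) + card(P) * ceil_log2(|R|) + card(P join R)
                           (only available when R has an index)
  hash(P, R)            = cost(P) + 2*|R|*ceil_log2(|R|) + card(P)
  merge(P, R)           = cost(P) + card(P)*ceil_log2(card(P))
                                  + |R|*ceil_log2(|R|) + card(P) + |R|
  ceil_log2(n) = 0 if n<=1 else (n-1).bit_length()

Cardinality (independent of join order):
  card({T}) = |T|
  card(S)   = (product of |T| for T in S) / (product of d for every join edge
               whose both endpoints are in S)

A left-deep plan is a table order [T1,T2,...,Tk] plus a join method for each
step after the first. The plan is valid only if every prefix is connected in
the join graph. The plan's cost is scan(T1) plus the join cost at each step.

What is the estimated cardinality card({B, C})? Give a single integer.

480

Tables in S: B(60), C(120)
Edges inside S: B-C(d=15)
numerator = 60 * 120 = 7200
denominator = 15 = 15
card(S) = 7200 / 15 = 480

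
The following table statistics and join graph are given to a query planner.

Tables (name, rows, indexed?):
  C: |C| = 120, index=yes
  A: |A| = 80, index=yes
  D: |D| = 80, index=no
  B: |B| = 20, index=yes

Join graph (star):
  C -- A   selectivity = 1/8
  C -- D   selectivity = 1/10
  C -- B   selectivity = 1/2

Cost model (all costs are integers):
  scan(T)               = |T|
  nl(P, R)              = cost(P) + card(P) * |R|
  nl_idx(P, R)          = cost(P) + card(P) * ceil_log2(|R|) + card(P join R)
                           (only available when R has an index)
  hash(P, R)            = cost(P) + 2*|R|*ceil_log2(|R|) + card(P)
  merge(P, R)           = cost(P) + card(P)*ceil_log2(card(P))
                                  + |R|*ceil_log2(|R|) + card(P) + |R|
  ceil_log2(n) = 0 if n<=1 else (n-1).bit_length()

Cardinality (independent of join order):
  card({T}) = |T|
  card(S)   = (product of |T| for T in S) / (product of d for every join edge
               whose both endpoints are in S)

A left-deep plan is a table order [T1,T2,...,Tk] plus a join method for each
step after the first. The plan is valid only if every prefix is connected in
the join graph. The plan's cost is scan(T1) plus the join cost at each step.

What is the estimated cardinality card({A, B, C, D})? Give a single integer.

96000

Tables in S: A(80), B(20), C(120), D(80)
Edges inside S: C-A(d=8), C-D(d=10), C-B(d=2)
numerator = 80 * 20 * 120 * 80 = 15360000
denominator = 8 * 10 * 2 = 160
card(S) = 15360000 / 160 = 96000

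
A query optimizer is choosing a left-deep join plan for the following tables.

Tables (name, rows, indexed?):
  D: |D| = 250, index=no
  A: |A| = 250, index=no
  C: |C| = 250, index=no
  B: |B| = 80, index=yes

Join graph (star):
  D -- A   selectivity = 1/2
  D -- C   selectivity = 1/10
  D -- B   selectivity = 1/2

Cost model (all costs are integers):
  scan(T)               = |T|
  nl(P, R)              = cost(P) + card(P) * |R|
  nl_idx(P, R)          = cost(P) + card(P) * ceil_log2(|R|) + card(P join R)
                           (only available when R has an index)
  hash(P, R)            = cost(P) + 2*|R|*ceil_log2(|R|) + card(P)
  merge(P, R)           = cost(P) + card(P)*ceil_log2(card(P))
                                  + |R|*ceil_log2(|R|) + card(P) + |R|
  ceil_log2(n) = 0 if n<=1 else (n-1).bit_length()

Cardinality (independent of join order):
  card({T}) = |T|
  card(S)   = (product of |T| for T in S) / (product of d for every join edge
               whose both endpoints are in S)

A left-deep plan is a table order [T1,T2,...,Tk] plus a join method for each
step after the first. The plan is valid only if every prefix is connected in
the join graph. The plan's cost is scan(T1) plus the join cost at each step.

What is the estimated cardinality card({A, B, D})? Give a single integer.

1250000

Tables in S: A(250), B(80), D(250)
Edges inside S: D-A(d=2), D-B(d=2)
numerator = 250 * 80 * 250 = 5000000
denominator = 2 * 2 = 4
card(S) = 5000000 / 4 = 1250000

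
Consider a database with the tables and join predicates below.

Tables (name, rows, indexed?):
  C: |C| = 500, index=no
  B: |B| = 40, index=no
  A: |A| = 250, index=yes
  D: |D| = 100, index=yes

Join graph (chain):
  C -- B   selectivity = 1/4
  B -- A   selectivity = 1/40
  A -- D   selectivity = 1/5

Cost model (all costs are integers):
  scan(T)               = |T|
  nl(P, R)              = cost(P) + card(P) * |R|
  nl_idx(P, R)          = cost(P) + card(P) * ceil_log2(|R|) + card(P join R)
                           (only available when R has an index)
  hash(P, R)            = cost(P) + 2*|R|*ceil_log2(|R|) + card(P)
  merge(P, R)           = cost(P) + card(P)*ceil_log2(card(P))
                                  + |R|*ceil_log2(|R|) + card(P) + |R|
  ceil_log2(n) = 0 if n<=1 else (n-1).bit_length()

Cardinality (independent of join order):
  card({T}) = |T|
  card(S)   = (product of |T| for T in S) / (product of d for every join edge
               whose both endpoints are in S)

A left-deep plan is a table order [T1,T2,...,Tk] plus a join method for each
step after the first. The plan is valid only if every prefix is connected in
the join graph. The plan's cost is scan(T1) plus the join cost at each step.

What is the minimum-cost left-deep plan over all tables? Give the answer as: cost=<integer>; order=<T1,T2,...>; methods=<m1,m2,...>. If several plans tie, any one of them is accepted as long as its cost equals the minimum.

Selinger DP (subsets sized 1..n):
  {C}: scan cost=500, card=500
  {B}: scan cost=40, card=40
  {A}: scan cost=250, card=250
  {D}: scan cost=100, card=100
  {BC}: card=5000; try (B,hash)→1480, (C,merge)→5320, (B,merge)→5780, (C,hash)→9080, (C,nl)→20040, (B,nl)→20500; best=1480 via (B,hash)
  {AB}: card=250; try (A,nl_idx)→610, (B,hash)→980, (A,merge)→2570, (B,merge)→2780, (A,hash)→4080, (A,nl)→10040 …(+1); best=610 via (A,nl_idx)
  {AD}: card=5000; try (D,hash)→1900, (A,merge)→3150, (D,merge)→3300, (A,hash)→4200, (A,nl_idx)→5900, (D,nl_idx)→7000 …(+2); best=1900 via (D,hash)
  {ABC}: card=31250; try (C,merge)→7860, (C,hash)→9860, (A,hash)→10480, (A,nl_idx)→72730, (A,merge)→73730, (C,nl)→125610 …(+1); best=7860 via (C,merge)
  {ABD}: card=5000; try (D,hash)→2260, (D,merge)→3660, (D,nl_idx)→7360, (B,hash)→7380, (D,nl)→25610, (B,merge)→72180 …(+1); best=2260 via (D,hash)
  {ABCD}: card=625000; try (C,hash)→16260, (D,hash)→40510, (C,merge)→77260, (D,merge)→508660, (D,nl_idx)→851610, (C,nl)→2502260 …(+1); best=16260 via (C,hash)

cost=16260; order=B,A,D,C; methods=nl_idx,hash,hash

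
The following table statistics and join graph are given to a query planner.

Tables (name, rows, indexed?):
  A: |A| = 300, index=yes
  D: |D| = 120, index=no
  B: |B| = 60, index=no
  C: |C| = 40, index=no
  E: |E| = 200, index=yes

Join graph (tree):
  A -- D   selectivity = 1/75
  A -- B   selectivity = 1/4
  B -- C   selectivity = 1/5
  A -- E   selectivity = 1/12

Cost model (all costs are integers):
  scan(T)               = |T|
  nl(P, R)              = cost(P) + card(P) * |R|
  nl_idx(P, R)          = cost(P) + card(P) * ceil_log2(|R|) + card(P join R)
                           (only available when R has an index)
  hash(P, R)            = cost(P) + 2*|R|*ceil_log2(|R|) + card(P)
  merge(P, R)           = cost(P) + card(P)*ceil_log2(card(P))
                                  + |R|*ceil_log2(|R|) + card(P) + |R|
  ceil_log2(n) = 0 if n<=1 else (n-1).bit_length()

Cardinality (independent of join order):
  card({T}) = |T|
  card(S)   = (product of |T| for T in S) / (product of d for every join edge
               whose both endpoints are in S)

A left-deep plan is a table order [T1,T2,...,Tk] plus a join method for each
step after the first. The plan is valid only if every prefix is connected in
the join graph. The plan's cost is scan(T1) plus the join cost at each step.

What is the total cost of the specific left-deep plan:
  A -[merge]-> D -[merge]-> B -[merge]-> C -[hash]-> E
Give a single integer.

step 1: scan A: cost=300, card=300
step 2: join D via merge
    card(P join D) = 300*120/(75) = 480
    cost = 300 + 300*9 + 120*7 + 300 + 120 = 4260
step 3: join B via merge
    card(P join B) = 480*60/(4) = 7200
    cost = 4260 + 480*9 + 60*6 + 480 + 60 = 9480
step 4: join C via merge
    card(P join C) = 7200*40/(5) = 57600
    cost = 9480 + 7200*13 + 40*6 + 7200 + 40 = 110560
step 5: join E via hash
    card(P join E) = 57600*200/(12) = 960000
    cost = 110560 + 2*200*8 + 57600 = 171360

171360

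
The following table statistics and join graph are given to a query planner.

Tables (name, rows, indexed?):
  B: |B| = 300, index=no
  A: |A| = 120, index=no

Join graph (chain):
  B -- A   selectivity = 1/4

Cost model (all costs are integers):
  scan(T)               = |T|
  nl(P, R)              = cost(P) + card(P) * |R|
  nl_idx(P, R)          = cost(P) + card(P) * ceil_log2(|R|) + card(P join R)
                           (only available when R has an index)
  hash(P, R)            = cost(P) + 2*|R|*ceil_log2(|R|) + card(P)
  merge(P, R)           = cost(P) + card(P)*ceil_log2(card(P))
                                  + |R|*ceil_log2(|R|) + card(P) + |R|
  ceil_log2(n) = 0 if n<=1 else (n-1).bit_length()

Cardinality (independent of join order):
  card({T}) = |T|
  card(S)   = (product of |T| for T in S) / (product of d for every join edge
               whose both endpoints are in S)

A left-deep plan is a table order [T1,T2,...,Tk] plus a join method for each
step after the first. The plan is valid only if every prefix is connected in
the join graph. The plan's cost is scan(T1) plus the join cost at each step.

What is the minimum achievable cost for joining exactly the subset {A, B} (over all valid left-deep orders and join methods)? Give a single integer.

Selinger DP over subsets of {A,B}:
  {B}: scan cost=300, card=300
  {A}: scan cost=120, card=120
  {AB}: card=9000; try (A,hash)→2280, (B,merge)→4080, (A,merge)→4260, (B,hash)→5640, (B,nl)→36120, (A,nl)→36300; best=2280 via (A,hash)

2280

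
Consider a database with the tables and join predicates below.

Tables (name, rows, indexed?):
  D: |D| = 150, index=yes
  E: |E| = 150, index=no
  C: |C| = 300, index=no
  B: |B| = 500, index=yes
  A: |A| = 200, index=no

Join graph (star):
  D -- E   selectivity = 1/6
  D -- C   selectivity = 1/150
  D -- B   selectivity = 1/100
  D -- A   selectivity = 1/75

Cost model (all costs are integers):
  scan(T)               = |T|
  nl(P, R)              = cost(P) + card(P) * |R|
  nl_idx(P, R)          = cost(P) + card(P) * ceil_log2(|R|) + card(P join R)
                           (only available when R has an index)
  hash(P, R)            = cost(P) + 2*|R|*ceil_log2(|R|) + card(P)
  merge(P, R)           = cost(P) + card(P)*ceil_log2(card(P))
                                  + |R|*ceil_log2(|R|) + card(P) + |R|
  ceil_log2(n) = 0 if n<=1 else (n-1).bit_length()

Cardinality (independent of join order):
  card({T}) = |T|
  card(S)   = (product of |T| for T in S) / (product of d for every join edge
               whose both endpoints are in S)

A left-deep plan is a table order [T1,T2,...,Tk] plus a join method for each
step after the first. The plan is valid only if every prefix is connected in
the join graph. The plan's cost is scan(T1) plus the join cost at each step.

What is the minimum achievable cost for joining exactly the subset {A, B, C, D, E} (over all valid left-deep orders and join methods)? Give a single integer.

Selinger DP over subsets of {A,B,C,D,E}:
  {D}: scan cost=150, card=150
  {E}: scan cost=150, card=150
  {C}: scan cost=300, card=300
  {B}: scan cost=500, card=500
  {A}: scan cost=200, card=200
  {DE}: card=3750; try (E,hash)→2700, (D,hash)→2700, (E,merge)→2850, (D,merge)→2850, (D,nl_idx)→5100, (E,nl)→22650 …(+1); best=2700 via (E,hash)
  {CD}: card=300; try (D,hash)→3000, (D,nl_idx)→3000, (C,merge)→4500, (D,merge)→4650, (C,hash)→5700, (C,nl)→45150 …(+1); best=3000 via (D,hash)
  {BD}: card=750; try (B,nl_idx)→2250, (D,hash)→3400, (D,nl_idx)→5250, (B,merge)→6500, (D,merge)→6850, (B,hash)→9300 …(+2); best=2250 via (B,nl_idx)
  {AD}: card=400; try (D,nl_idx)→2200, (D,hash)→2800, (A,merge)→3300, (D,merge)→3350, (A,hash)→3500, (A,nl)→30150 …(+1); best=2200 via (D,nl_idx)
  {CDE}: card=7500; try (E,hash)→5700, (E,merge)→7350, (C,hash)→11850, (E,nl)→48000, (C,merge)→54450, (C,nl)→1127700; best=5700 via (E,hash)
  {BDE}: card=18750; try (E,hash)→5400, (E,merge)→11850, (B,hash)→15450, (B,nl_idx)→55200, (B,merge)→56450, (E,nl)→114750 …(+1); best=5400 via (E,hash)
  {ADE}: card=10000; try (E,hash)→5000, (E,merge)→7550, (A,hash)→9650, (A,merge)→53250, (E,nl)→62200, (A,nl)→752700; best=5000 via (E,hash)
  {BCD}: card=1500; try (B,nl_idx)→7200, (C,hash)→8400, (B,merge)→11000, (B,hash)→12300, (C,merge)→13500, (B,nl)→153000 …(+1); best=7200 via (B,nl_idx)
  {ACD}: card=800; try (A,hash)→6500, (A,merge)→7800, (C,hash)→8000, (C,merge)→9200, (A,nl)→63000, (C,nl)→122200; best=6500 via (A,hash)
  {ABD}: card=2000; try (A,hash)→6200, (B,nl_idx)→7800, (B,merge)→11200, (B,hash)→11600, (A,merge)→12300, (A,nl)→152250 …(+1); best=6200 via (A,hash)
  {BCDE}: card=37500; try (E,hash)→11100, (B,hash)→22200, (E,merge)→26550, (C,hash)→29550, (B,nl_idx)→110700, (B,merge)→115700 …(+4); best=11100 via (E,hash)
  {ACDE}: card=20000; try (E,hash)→9700, (A,hash)→16400, (E,merge)→16650, (C,hash)→20400, (A,merge)→112500, (E,nl)→126500 …(+3); best=9700 via (E,hash)
  {ABDE}: card=50000; try (E,hash)→10600, (B,hash)→24000, (A,hash)→27350, (E,merge)→31550, (B,nl_idx)→145000, (B,merge)→160000 …(+4); best=10600 via (E,hash)
  {ABCD}: card=4000; try (A,hash)→11900, (C,hash)→13600, (B,hash)→16300, (B,nl_idx)→17700, (B,merge)→20300, (A,merge)→27000 …(+4); best=11900 via (A,hash)
  {ABCDE}: card=100000; try (E,hash)→18300, (B,hash)→38700, (A,hash)→51800, (E,merge)→65250, (C,hash)→66000, (B,nl_idx)→289700 …(+7); best=18300 via (E,hash)

18300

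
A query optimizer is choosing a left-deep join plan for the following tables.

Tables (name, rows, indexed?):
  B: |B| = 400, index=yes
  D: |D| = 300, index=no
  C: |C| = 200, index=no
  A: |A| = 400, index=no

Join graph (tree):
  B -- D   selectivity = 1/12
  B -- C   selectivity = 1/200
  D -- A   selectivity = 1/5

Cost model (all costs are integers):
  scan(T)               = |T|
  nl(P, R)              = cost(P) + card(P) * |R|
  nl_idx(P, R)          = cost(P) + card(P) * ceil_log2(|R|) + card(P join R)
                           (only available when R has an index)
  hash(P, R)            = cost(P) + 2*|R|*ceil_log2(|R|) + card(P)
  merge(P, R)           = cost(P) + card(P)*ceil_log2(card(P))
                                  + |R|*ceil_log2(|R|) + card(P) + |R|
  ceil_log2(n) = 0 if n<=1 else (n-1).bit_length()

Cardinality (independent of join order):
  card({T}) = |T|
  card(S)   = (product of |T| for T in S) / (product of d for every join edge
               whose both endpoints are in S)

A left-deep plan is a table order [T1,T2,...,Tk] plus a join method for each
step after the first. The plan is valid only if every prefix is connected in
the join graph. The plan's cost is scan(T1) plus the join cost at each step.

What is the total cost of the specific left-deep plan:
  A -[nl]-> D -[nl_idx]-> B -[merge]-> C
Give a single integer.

17938200

step 1: scan A: cost=400, card=400
step 2: join D via nl
    card(P join D) = 400*300/(5) = 24000
    cost = 400 + 400*300 = 120400
step 3: join B via nl_idx
    card(P join B) = 24000*400/(12) = 800000
    cost = 120400 + 24000*9 + 800000 = 1136400
step 4: join C via merge
    card(P join C) = 800000*200/(200) = 800000
    cost = 1136400 + 800000*20 + 200*8 + 800000 + 200 = 17938200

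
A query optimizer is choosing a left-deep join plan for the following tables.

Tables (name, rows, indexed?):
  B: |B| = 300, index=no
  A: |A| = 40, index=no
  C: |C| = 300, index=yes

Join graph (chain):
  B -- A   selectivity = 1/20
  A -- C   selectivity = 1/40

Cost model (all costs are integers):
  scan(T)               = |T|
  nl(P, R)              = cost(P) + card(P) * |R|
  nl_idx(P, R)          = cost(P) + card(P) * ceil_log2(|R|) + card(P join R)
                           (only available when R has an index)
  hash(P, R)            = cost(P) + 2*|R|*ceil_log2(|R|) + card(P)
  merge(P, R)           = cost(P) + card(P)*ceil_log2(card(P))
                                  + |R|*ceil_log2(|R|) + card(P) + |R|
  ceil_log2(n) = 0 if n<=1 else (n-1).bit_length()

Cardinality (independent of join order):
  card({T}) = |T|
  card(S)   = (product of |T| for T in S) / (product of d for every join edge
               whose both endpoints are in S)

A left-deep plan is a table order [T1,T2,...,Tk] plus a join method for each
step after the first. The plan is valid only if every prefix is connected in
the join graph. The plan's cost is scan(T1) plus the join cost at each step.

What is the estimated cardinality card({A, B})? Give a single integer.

Tables in S: A(40), B(300)
Edges inside S: B-A(d=20)
numerator = 40 * 300 = 12000
denominator = 20 = 20
card(S) = 12000 / 20 = 600

600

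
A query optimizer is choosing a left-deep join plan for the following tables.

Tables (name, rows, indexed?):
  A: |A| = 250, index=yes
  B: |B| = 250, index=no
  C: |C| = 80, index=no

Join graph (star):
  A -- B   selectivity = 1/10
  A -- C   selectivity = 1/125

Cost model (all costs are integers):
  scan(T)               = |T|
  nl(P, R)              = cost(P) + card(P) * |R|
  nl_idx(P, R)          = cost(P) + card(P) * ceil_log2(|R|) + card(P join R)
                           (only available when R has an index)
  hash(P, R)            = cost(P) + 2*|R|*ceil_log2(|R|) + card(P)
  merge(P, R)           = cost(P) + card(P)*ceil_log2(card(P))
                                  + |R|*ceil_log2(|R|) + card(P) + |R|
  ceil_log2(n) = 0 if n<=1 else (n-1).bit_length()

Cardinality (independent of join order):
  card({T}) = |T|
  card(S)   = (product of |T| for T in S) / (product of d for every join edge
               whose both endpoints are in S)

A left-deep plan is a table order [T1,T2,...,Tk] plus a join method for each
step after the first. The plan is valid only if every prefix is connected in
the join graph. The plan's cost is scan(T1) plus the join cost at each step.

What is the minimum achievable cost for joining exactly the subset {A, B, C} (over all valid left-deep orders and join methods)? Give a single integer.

Selinger DP over subsets of {A,B,C}:
  {A}: scan cost=250, card=250
  {B}: scan cost=250, card=250
  {C}: scan cost=80, card=80
  {AB}: card=6250; try (B,hash)→4500, (A,hash)→4500, (B,merge)→4750, (A,merge)→4750, (A,nl_idx)→8500, (B,nl)→62750 …(+1); best=4500 via (B,hash)
  {AC}: card=160; try (A,nl_idx)→880, (C,hash)→1620, (A,merge)→2970, (C,merge)→3140, (A,hash)→4160, (A,nl)→20080 …(+1); best=880 via (A,nl_idx)
  {ABC}: card=4000; try (B,merge)→4570, (B,hash)→5040, (C,hash)→11870, (B,nl)→40880, (C,merge)→92640, (C,nl)→504500; best=4570 via (B,merge)

4570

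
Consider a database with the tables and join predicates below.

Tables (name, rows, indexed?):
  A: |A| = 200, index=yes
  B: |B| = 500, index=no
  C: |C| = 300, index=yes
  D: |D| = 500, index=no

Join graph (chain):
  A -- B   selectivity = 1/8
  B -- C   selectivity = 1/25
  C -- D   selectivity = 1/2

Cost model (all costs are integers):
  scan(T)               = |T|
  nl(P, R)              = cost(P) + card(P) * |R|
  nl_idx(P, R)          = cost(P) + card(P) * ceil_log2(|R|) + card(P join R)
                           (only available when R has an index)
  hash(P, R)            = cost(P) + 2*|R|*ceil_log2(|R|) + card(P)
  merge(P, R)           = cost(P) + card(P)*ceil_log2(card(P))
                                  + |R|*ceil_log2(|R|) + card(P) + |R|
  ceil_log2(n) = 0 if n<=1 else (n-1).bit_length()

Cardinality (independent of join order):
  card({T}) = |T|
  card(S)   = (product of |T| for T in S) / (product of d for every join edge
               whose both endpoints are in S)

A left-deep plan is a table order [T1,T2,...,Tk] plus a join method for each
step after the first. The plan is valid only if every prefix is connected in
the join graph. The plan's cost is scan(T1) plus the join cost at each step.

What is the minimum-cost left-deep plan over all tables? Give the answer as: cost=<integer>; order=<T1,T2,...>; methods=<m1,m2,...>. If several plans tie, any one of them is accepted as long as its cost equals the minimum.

cost=174600; order=B,C,A,D; methods=hash,hash,hash

Selinger DP (subsets sized 1..n):
  {A}: scan cost=200, card=200
  {B}: scan cost=500, card=500
  {C}: scan cost=300, card=300
  {D}: scan cost=500, card=500
  {AB}: card=12500; try (A,hash)→4200, (B,merge)→7000, (A,merge)→7300, (B,hash)→9400, (A,nl_idx)→17000, (B,nl)→100200 …(+1); best=4200 via (A,hash)
  {BC}: card=6000; try (C,hash)→6400, (B,merge)→8300, (C,merge)→8500, (B,hash)→9600, (C,nl_idx)→11000, (B,nl)→150300 …(+1); best=6400 via (C,hash)
  {CD}: card=75000; try (C,hash)→6400, (D,merge)→8300, (C,merge)→8500, (D,hash)→9600, (C,nl_idx)→80000, (D,nl)→150300 …(+1); best=6400 via (C,hash)
  {ABC}: card=150000; try (A,hash)→15600, (C,hash)→22100, (A,merge)→92200, (C,merge)→194700, (A,nl_idx)→204400, (C,nl_idx)→266700 …(+2); best=15600 via (A,hash)
  {BCD}: card=1500000; try (D,hash)→21400, (B,hash)→90400, (D,merge)→95400, (B,merge)→1361400, (D,nl)→3006400, (B,nl)→37506400; best=21400 via (D,hash)
  {ABCD}: card=37500000; try (D,hash)→174600, (A,hash)→1524600, (D,merge)→2870600, (A,merge)→33023200, (A,nl_idx)→49521400, (D,nl)→75015600 …(+1); best=174600 via (D,hash)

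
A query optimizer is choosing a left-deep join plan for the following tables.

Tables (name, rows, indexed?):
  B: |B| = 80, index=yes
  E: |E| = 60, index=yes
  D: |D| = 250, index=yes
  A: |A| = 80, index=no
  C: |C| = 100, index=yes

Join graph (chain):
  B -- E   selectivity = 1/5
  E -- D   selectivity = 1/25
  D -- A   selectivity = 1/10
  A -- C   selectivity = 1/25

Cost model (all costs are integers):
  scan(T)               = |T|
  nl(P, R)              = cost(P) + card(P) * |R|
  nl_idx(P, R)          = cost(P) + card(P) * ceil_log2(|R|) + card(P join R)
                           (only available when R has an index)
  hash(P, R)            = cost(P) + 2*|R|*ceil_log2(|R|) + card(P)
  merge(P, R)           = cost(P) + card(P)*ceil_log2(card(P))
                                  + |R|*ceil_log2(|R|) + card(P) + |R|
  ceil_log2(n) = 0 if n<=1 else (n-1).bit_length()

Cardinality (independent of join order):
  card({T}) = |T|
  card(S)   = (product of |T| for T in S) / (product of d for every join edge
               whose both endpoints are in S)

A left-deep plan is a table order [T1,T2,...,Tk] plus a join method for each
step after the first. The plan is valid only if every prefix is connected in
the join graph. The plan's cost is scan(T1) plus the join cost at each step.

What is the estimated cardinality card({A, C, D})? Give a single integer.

8000

Tables in S: A(80), C(100), D(250)
Edges inside S: D-A(d=10), A-C(d=25)
numerator = 80 * 100 * 250 = 2000000
denominator = 10 * 25 = 250
card(S) = 2000000 / 250 = 8000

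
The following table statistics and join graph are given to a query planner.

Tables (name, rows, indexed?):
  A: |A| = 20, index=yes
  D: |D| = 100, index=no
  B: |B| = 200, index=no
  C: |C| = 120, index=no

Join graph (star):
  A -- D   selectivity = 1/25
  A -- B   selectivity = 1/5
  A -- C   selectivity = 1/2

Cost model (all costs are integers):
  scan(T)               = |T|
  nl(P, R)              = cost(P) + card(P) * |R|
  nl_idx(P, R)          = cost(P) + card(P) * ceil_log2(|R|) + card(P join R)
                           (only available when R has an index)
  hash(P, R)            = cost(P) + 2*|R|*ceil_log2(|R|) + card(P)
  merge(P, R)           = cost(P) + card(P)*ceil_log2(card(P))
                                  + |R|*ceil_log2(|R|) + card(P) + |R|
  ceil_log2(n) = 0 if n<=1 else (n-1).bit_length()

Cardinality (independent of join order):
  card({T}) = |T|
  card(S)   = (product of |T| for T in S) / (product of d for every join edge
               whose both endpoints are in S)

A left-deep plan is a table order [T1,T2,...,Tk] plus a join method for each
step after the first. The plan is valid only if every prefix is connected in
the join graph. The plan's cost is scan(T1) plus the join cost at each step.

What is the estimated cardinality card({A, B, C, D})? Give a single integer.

Tables in S: A(20), B(200), C(120), D(100)
Edges inside S: A-D(d=25), A-B(d=5), A-C(d=2)
numerator = 20 * 200 * 120 * 100 = 48000000
denominator = 25 * 5 * 2 = 250
card(S) = 48000000 / 250 = 192000

192000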